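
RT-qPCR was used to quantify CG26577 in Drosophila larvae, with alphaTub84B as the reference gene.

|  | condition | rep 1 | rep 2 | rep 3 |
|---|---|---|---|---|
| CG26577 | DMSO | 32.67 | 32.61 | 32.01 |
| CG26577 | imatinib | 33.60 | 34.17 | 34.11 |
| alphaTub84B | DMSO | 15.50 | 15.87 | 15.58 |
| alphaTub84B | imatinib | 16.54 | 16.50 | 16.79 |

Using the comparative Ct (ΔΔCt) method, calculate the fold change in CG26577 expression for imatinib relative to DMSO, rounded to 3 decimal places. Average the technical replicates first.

0.674

Mean Ct: CG26577 DMSO 32.430; CG26577 imatinib 33.960; alphaTub84B DMSO 15.650; alphaTub84B imatinib 16.610
ΔCt(DMSO) = 32.430 − 15.650 = 16.780
ΔCt(imatinib) = 33.960 − 16.610 = 17.350
ΔΔCt = 17.350 − 16.780 = 0.570
Fold change = 2^(−0.570) = 0.6736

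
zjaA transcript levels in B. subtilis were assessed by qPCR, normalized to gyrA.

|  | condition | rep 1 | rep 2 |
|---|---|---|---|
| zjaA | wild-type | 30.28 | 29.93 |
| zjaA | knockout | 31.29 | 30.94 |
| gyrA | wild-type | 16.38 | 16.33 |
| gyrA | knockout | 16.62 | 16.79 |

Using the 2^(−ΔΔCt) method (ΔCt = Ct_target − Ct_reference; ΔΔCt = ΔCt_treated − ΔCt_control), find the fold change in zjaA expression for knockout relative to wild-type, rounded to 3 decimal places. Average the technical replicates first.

0.633

Mean Ct: zjaA wild-type 30.105; zjaA knockout 31.115; gyrA wild-type 16.355; gyrA knockout 16.705
ΔCt(wild-type) = 30.105 − 16.355 = 13.750
ΔCt(knockout) = 31.115 − 16.705 = 14.410
ΔΔCt = 14.410 − 13.750 = 0.660
Fold change = 2^(−0.660) = 0.6329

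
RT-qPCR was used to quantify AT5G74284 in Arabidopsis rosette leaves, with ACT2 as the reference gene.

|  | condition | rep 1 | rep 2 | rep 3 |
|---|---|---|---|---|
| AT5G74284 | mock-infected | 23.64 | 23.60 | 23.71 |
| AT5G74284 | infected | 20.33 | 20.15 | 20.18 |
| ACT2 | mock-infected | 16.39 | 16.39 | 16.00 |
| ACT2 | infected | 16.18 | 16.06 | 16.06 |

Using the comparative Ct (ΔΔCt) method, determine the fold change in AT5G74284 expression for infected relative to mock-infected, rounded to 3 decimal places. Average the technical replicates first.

Mean Ct: AT5G74284 mock-infected 23.650; AT5G74284 infected 20.220; ACT2 mock-infected 16.260; ACT2 infected 16.100
ΔCt(mock-infected) = 23.650 − 16.260 = 7.390
ΔCt(infected) = 20.220 − 16.100 = 4.120
ΔΔCt = 4.120 − 7.390 = -3.270
Fold change = 2^(−(-3.270)) = 2^3.270 = 9.6465

9.646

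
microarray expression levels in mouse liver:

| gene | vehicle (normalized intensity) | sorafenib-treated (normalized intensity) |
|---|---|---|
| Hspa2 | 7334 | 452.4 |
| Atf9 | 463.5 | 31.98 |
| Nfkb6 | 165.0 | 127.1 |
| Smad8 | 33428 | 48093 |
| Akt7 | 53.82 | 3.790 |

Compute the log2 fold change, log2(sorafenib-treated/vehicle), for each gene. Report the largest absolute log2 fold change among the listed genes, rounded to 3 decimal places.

4.019

log2(452.4/7334) = -4.019  (Hspa2)
log2(31.98/463.5) = -3.857  (Atf9)
log2(127.1/165.0) = -0.377  (Nfkb6)
log2(48093/33428) = 0.525  (Smad8)
log2(3.790/53.82) = -3.828  (Akt7)
The largest magnitude belongs to Hspa2.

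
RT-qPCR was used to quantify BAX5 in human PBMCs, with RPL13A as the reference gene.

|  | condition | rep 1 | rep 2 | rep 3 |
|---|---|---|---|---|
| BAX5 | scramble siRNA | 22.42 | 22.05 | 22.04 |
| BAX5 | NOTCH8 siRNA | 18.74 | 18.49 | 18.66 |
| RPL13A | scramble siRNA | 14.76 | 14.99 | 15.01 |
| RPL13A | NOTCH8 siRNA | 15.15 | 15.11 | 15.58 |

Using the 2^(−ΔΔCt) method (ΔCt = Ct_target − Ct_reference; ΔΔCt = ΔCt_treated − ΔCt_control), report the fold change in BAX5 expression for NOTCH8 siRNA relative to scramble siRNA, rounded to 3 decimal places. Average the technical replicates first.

14.929

Mean Ct: BAX5 scramble siRNA 22.170; BAX5 NOTCH8 siRNA 18.630; RPL13A scramble siRNA 14.920; RPL13A NOTCH8 siRNA 15.280
ΔCt(scramble siRNA) = 22.170 − 14.920 = 7.250
ΔCt(NOTCH8 siRNA) = 18.630 − 15.280 = 3.350
ΔΔCt = 3.350 − 7.250 = -3.900
Fold change = 2^(−(-3.900)) = 2^3.900 = 14.9285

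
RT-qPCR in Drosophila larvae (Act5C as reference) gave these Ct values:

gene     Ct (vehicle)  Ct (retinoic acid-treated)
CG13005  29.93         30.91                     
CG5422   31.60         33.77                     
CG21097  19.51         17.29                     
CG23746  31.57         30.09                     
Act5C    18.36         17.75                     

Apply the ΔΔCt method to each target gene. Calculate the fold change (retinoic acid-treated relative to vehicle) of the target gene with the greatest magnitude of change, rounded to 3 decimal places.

0.146

CG13005: ΔΔCt = (30.91−17.75) − (29.93−18.36) = 13.16 − 11.57 = 1.59; fold change = 2^-1.59 = 0.332
CG5422: ΔΔCt = (33.77−17.75) − (31.60−18.36) = 16.02 − 13.24 = 2.78; fold change = 2^-2.78 = 0.146
CG21097: ΔΔCt = (17.29−17.75) − (19.51−18.36) = -0.46 − 1.15 = -1.61; fold change = 2^1.61 = 3.053
CG23746: ΔΔCt = (30.09−17.75) − (31.57−18.36) = 12.34 − 13.21 = -0.87; fold change = 2^0.87 = 1.828
CG5422 has the largest |ΔΔCt| = 2.78.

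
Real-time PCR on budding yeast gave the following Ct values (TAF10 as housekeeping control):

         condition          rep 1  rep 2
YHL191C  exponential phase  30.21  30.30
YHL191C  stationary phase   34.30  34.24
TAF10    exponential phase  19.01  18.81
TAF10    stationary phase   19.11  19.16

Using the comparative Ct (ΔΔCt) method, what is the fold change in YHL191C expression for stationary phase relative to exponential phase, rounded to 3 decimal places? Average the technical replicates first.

0.072

Mean Ct: YHL191C exponential phase 30.255; YHL191C stationary phase 34.270; TAF10 exponential phase 18.910; TAF10 stationary phase 19.135
ΔCt(exponential phase) = 30.255 − 18.910 = 11.345
ΔCt(stationary phase) = 34.270 − 19.135 = 15.135
ΔΔCt = 15.135 − 11.345 = 3.790
Fold change = 2^(−3.790) = 0.0723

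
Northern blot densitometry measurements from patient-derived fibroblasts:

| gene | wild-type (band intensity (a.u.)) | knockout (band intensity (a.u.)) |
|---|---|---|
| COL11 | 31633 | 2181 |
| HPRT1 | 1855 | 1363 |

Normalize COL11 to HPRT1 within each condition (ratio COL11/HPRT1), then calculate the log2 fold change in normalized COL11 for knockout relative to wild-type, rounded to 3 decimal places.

-3.414

COL11/HPRT1 (wild-type) = 31633 / 1855 = 17.053
COL11/HPRT1 (knockout) = 2181 / 1363 = 1.6001
Fold change = 1.6001 / 17.053 = 0.0938
log2(0.0938) = -3.4137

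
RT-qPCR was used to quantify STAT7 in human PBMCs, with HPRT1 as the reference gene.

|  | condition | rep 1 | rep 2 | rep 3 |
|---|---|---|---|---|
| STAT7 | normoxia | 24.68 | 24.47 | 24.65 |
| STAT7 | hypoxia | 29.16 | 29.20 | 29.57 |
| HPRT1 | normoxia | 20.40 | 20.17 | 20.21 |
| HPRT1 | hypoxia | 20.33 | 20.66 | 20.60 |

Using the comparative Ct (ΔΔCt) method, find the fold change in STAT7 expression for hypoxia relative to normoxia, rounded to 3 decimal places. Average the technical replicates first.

Mean Ct: STAT7 normoxia 24.600; STAT7 hypoxia 29.310; HPRT1 normoxia 20.260; HPRT1 hypoxia 20.530
ΔCt(normoxia) = 24.600 − 20.260 = 4.340
ΔCt(hypoxia) = 29.310 − 20.530 = 8.780
ΔΔCt = 8.780 − 4.340 = 4.440
Fold change = 2^(−4.440) = 0.0461

0.046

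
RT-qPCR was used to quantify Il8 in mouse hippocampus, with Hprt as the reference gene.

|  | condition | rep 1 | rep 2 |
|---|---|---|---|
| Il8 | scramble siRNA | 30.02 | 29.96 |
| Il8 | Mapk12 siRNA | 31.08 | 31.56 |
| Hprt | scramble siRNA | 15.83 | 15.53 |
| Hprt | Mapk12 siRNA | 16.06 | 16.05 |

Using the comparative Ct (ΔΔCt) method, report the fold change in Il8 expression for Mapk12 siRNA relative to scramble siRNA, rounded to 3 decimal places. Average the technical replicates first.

Mean Ct: Il8 scramble siRNA 29.990; Il8 Mapk12 siRNA 31.320; Hprt scramble siRNA 15.680; Hprt Mapk12 siRNA 16.055
ΔCt(scramble siRNA) = 29.990 − 15.680 = 14.310
ΔCt(Mapk12 siRNA) = 31.320 − 16.055 = 15.265
ΔΔCt = 15.265 − 14.310 = 0.955
Fold change = 2^(−0.955) = 0.5158

0.516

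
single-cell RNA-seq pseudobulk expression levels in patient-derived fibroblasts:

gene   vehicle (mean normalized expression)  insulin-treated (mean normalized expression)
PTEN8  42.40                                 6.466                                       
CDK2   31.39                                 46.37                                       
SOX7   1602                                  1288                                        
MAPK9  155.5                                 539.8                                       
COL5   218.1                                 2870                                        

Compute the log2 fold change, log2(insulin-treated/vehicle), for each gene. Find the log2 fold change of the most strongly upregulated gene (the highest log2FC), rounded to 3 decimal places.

3.718

log2(6.466/42.40) = -2.713  (PTEN8)
log2(46.37/31.39) = 0.563  (CDK2)
log2(1288/1602) = -0.315  (SOX7)
log2(539.8/155.5) = 1.796  (MAPK9)
log2(2870/218.1) = 3.718  (COL5)
COL5 is most strongly upregulated.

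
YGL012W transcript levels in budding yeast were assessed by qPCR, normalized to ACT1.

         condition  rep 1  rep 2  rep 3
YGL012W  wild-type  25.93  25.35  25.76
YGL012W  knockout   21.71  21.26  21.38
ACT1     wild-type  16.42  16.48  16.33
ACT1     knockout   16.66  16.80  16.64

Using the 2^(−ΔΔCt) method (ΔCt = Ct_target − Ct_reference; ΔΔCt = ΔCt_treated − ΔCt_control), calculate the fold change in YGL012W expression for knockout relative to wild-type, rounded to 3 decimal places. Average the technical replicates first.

22.943

Mean Ct: YGL012W wild-type 25.680; YGL012W knockout 21.450; ACT1 wild-type 16.410; ACT1 knockout 16.700
ΔCt(wild-type) = 25.680 − 16.410 = 9.270
ΔCt(knockout) = 21.450 − 16.700 = 4.750
ΔΔCt = 4.750 − 9.270 = -4.520
Fold change = 2^(−(-4.520)) = 2^4.520 = 22.9433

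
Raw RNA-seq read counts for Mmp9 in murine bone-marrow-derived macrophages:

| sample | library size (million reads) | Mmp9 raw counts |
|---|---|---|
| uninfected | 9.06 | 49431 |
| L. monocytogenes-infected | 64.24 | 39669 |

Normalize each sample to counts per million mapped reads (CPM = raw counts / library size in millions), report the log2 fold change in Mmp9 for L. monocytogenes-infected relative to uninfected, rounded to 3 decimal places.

-3.143

CPM(uninfected) = 49431 / 9.06 = 5455.9603
CPM(L. monocytogenes-infected) = 39669 / 64.24 = 617.5125
Fold change = 617.5125 / 5455.9603 = 0.11318
log2(0.11318) = -3.1433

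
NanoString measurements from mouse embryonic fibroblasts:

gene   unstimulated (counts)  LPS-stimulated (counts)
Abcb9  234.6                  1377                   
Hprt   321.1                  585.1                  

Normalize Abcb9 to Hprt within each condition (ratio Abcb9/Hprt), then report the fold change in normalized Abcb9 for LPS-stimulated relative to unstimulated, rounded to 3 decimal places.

Abcb9/Hprt (unstimulated) = 234.6 / 321.1 = 0.73061
Abcb9/Hprt (LPS-stimulated) = 1377 / 585.1 = 2.3534
Fold change = 2.3534 / 0.73061 = 3.2212

3.221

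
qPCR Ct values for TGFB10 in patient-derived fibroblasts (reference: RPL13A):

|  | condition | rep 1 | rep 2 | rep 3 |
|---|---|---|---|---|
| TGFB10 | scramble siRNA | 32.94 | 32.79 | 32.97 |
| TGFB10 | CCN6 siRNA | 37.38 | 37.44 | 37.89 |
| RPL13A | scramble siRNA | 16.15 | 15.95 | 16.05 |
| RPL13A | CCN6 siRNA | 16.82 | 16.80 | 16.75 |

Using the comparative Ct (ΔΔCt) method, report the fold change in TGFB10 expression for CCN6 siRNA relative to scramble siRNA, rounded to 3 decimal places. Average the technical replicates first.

Mean Ct: TGFB10 scramble siRNA 32.900; TGFB10 CCN6 siRNA 37.570; RPL13A scramble siRNA 16.050; RPL13A CCN6 siRNA 16.790
ΔCt(scramble siRNA) = 32.900 − 16.050 = 16.850
ΔCt(CCN6 siRNA) = 37.570 − 16.790 = 20.780
ΔΔCt = 20.780 − 16.850 = 3.930
Fold change = 2^(−3.930) = 0.0656

0.066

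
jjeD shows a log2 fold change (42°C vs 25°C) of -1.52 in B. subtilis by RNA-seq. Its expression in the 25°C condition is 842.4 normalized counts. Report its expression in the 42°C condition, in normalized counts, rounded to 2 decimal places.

Fold change = 2^(-1.52) = 0.3487
42°C expression = 842.4 × 0.3487 = 293.73

293.73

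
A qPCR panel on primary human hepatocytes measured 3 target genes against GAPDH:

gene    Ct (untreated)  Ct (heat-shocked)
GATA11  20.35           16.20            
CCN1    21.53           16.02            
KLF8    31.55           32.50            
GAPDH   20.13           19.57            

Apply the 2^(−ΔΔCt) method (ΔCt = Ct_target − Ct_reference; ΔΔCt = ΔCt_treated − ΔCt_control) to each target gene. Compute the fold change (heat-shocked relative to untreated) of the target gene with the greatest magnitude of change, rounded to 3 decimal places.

GATA11: ΔΔCt = (16.20−19.57) − (20.35−20.13) = -3.37 − 0.22 = -3.59; fold change = 2^3.59 = 12.042
CCN1: ΔΔCt = (16.02−19.57) − (21.53−20.13) = -3.55 − 1.40 = -4.95; fold change = 2^4.95 = 30.910
KLF8: ΔΔCt = (32.50−19.57) − (31.55−20.13) = 12.93 − 11.42 = 1.51; fold change = 2^-1.51 = 0.351
CCN1 has the largest |ΔΔCt| = 4.95.

30.910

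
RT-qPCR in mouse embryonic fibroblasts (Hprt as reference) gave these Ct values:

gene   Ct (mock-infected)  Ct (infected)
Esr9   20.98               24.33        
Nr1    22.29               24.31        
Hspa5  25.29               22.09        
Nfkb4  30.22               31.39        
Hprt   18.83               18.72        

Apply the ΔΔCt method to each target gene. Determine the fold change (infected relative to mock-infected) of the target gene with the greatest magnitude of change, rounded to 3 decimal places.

0.091

Esr9: ΔΔCt = (24.33−18.72) − (20.98−18.83) = 5.61 − 2.15 = 3.46; fold change = 2^-3.46 = 0.091
Nr1: ΔΔCt = (24.31−18.72) − (22.29−18.83) = 5.59 − 3.46 = 2.13; fold change = 2^-2.13 = 0.228
Hspa5: ΔΔCt = (22.09−18.72) − (25.29−18.83) = 3.37 − 6.46 = -3.09; fold change = 2^3.09 = 8.515
Nfkb4: ΔΔCt = (31.39−18.72) − (30.22−18.83) = 12.67 − 11.39 = 1.28; fold change = 2^-1.28 = 0.412
Esr9 has the largest |ΔΔCt| = 3.46.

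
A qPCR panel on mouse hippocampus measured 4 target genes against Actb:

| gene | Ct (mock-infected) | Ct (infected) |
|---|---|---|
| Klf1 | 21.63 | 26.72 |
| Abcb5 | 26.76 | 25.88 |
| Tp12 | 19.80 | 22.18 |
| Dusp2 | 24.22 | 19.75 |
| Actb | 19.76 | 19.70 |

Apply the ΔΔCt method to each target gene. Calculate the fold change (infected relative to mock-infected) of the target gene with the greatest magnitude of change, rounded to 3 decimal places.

0.028

Klf1: ΔΔCt = (26.72−19.70) − (21.63−19.76) = 7.02 − 1.87 = 5.15; fold change = 2^-5.15 = 0.028
Abcb5: ΔΔCt = (25.88−19.70) − (26.76−19.76) = 6.18 − 7.00 = -0.82; fold change = 2^0.82 = 1.765
Tp12: ΔΔCt = (22.18−19.70) − (19.80−19.76) = 2.48 − 0.04 = 2.44; fold change = 2^-2.44 = 0.184
Dusp2: ΔΔCt = (19.75−19.70) − (24.22−19.76) = 0.05 − 4.46 = -4.41; fold change = 2^4.41 = 21.259
Klf1 has the largest |ΔΔCt| = 5.15.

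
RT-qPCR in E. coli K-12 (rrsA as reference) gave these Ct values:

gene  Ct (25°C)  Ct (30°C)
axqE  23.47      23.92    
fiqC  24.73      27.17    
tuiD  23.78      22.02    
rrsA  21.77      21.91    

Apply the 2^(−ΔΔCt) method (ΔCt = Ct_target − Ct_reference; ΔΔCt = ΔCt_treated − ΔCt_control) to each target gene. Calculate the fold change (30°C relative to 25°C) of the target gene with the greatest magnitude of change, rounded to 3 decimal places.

axqE: ΔΔCt = (23.92−21.91) − (23.47−21.77) = 2.01 − 1.70 = 0.31; fold change = 2^-0.31 = 0.807
fiqC: ΔΔCt = (27.17−21.91) − (24.73−21.77) = 5.26 − 2.96 = 2.30; fold change = 2^-2.30 = 0.203
tuiD: ΔΔCt = (22.02−21.91) − (23.78−21.77) = 0.11 − 2.01 = -1.90; fold change = 2^1.90 = 3.732
fiqC has the largest |ΔΔCt| = 2.30.

0.203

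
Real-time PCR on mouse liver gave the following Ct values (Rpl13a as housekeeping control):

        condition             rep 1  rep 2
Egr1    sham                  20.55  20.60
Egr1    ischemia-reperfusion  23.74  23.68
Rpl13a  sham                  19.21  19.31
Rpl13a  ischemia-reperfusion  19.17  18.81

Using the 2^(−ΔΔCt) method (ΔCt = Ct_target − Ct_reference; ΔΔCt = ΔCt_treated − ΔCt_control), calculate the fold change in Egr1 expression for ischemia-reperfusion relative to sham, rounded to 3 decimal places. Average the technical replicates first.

0.094

Mean Ct: Egr1 sham 20.575; Egr1 ischemia-reperfusion 23.710; Rpl13a sham 19.260; Rpl13a ischemia-reperfusion 18.990
ΔCt(sham) = 20.575 − 19.260 = 1.315
ΔCt(ischemia-reperfusion) = 23.710 − 18.990 = 4.720
ΔΔCt = 4.720 − 1.315 = 3.405
Fold change = 2^(−3.405) = 0.0944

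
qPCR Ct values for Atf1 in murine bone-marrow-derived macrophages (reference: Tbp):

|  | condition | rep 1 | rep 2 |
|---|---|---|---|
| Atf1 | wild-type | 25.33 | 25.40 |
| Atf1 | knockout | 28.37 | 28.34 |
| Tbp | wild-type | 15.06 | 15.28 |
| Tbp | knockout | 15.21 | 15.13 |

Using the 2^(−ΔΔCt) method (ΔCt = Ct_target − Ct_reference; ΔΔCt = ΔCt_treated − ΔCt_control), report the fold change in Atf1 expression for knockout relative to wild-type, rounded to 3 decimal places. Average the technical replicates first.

Mean Ct: Atf1 wild-type 25.365; Atf1 knockout 28.355; Tbp wild-type 15.170; Tbp knockout 15.170
ΔCt(wild-type) = 25.365 − 15.170 = 10.195
ΔCt(knockout) = 28.355 − 15.170 = 13.185
ΔΔCt = 13.185 − 10.195 = 2.990
Fold change = 2^(−2.990) = 0.1259

0.126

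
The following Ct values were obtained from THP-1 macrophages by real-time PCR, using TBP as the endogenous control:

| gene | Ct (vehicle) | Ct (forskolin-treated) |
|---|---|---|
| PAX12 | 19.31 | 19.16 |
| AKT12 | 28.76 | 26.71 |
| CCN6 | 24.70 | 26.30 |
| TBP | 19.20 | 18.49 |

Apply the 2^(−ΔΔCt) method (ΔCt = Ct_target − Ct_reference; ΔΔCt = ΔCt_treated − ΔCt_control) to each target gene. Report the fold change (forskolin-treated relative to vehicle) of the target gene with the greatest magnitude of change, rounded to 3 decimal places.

PAX12: ΔΔCt = (19.16−18.49) − (19.31−19.20) = 0.67 − 0.11 = 0.56; fold change = 2^-0.56 = 0.678
AKT12: ΔΔCt = (26.71−18.49) − (28.76−19.20) = 8.22 − 9.56 = -1.34; fold change = 2^1.34 = 2.532
CCN6: ΔΔCt = (26.30−18.49) − (24.70−19.20) = 7.81 − 5.50 = 2.31; fold change = 2^-2.31 = 0.202
CCN6 has the largest |ΔΔCt| = 2.31.

0.202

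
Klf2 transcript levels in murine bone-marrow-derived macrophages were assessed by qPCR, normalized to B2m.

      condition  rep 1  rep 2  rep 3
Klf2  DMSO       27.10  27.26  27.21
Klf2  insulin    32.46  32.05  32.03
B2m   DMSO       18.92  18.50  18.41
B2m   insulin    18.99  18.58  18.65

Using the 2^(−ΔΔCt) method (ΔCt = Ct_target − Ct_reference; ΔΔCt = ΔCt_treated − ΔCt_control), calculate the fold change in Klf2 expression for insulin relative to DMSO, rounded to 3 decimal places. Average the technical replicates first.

0.034

Mean Ct: Klf2 DMSO 27.190; Klf2 insulin 32.180; B2m DMSO 18.610; B2m insulin 18.740
ΔCt(DMSO) = 27.190 − 18.610 = 8.580
ΔCt(insulin) = 32.180 − 18.740 = 13.440
ΔΔCt = 13.440 − 8.580 = 4.860
Fold change = 2^(−4.860) = 0.0344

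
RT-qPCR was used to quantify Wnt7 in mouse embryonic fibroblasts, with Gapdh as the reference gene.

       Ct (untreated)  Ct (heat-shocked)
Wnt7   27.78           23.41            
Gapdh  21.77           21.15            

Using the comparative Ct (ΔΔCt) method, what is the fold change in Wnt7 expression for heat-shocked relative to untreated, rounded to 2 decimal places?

ΔCt(untreated) = 27.780 − 21.770 = 6.010
ΔCt(heat-shocked) = 23.410 − 21.150 = 2.260
ΔΔCt = 2.260 − 6.010 = -3.750
Fold change = 2^(−(-3.750)) = 2^3.750 = 13.454

13.45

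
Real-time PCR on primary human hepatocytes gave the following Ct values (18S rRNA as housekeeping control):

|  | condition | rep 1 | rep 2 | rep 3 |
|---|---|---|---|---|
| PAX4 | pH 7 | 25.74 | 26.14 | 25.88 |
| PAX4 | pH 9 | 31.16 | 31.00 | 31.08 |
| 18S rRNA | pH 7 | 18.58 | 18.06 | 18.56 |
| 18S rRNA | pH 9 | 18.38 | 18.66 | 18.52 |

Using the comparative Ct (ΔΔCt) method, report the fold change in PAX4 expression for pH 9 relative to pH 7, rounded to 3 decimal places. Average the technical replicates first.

Mean Ct: PAX4 pH 7 25.920; PAX4 pH 9 31.080; 18S rRNA pH 7 18.400; 18S rRNA pH 9 18.520
ΔCt(pH 7) = 25.920 − 18.400 = 7.520
ΔCt(pH 9) = 31.080 − 18.520 = 12.560
ΔΔCt = 12.560 − 7.520 = 5.040
Fold change = 2^(−5.040) = 0.0304

0.030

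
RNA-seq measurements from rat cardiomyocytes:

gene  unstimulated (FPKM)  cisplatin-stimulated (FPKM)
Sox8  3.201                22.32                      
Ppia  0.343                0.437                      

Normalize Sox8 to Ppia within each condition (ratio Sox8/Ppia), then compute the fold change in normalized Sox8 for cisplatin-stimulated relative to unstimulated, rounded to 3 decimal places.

Sox8/Ppia (unstimulated) = 3.201 / 0.343 = 9.3324
Sox8/Ppia (cisplatin-stimulated) = 22.32 / 0.437 = 51.076
Fold change = 51.076 / 9.3324 = 5.4729

5.473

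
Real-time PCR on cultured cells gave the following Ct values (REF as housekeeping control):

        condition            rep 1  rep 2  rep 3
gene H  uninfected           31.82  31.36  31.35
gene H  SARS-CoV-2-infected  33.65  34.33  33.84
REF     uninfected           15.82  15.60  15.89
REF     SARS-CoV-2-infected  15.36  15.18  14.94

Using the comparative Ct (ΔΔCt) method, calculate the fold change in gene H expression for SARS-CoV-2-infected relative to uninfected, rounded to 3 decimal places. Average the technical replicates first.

Mean Ct: gene H uninfected 31.510; gene H SARS-CoV-2-infected 33.940; REF uninfected 15.770; REF SARS-CoV-2-infected 15.160
ΔCt(uninfected) = 31.510 − 15.770 = 15.740
ΔCt(SARS-CoV-2-infected) = 33.940 − 15.160 = 18.780
ΔΔCt = 18.780 − 15.740 = 3.040
Fold change = 2^(−3.040) = 0.1216

0.122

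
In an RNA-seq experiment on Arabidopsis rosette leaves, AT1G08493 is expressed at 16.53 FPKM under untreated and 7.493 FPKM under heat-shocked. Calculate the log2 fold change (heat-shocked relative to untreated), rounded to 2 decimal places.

Fold change = 7.493 / 16.53 = 0.4533
log2(0.4533) = -1.141

-1.14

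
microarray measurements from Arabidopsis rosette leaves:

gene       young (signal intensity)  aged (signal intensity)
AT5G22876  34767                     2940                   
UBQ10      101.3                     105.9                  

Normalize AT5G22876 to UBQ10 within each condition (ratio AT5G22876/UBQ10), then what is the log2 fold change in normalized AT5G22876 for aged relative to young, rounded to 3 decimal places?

-3.628

AT5G22876/UBQ10 (young) = 34767 / 101.3 = 343.21
AT5G22876/UBQ10 (aged) = 2940 / 105.9 = 27.762
Fold change = 27.762 / 343.21 = 0.0809
log2(0.0809) = -3.6279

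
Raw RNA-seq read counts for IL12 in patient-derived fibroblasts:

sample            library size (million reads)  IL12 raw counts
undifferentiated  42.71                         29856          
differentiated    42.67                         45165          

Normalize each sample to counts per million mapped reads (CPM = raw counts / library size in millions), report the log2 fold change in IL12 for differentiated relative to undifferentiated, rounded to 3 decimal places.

0.599

CPM(undifferentiated) = 29856 / 42.71 = 699.0400
CPM(differentiated) = 45165 / 42.67 = 1058.4720
Fold change = 1058.4720 / 699.0400 = 1.51418
log2(1.51418) = 0.5985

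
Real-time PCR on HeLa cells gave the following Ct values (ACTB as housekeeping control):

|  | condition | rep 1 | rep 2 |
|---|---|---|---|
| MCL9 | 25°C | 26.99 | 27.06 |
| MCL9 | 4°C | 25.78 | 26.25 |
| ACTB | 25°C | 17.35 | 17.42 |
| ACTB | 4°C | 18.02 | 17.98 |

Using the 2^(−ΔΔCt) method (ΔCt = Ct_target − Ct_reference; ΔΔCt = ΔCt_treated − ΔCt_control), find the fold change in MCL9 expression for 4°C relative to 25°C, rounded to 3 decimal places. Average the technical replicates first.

Mean Ct: MCL9 25°C 27.025; MCL9 4°C 26.015; ACTB 25°C 17.385; ACTB 4°C 18.000
ΔCt(25°C) = 27.025 − 17.385 = 9.640
ΔCt(4°C) = 26.015 − 18.000 = 8.015
ΔΔCt = 8.015 − 9.640 = -1.625
Fold change = 2^(−(-1.625)) = 2^1.625 = 3.0844

3.084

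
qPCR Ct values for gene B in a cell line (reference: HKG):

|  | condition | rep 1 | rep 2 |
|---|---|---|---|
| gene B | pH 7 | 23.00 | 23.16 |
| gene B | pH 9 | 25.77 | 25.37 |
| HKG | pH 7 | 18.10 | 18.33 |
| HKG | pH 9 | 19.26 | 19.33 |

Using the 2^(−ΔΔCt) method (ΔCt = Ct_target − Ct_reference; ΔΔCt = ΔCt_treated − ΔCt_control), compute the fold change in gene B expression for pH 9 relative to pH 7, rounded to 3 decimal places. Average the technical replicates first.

0.376

Mean Ct: gene B pH 7 23.080; gene B pH 9 25.570; HKG pH 7 18.215; HKG pH 9 19.295
ΔCt(pH 7) = 23.080 − 18.215 = 4.865
ΔCt(pH 9) = 25.570 − 19.295 = 6.275
ΔΔCt = 6.275 − 4.865 = 1.410
Fold change = 2^(−1.410) = 0.3763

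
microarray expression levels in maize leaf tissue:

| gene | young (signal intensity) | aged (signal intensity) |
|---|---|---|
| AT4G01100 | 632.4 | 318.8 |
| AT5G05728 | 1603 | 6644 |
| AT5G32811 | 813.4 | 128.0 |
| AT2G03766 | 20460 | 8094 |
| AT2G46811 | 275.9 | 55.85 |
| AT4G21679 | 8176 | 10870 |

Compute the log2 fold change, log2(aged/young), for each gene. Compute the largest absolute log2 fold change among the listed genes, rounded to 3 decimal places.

log2(318.8/632.4) = -0.988  (AT4G01100)
log2(6644/1603) = 2.051  (AT5G05728)
log2(128.0/813.4) = -2.668  (AT5G32811)
log2(8094/20460) = -1.338  (AT2G03766)
log2(55.85/275.9) = -2.305  (AT2G46811)
log2(10870/8176) = 0.411  (AT4G21679)
The largest magnitude belongs to AT5G32811.

2.668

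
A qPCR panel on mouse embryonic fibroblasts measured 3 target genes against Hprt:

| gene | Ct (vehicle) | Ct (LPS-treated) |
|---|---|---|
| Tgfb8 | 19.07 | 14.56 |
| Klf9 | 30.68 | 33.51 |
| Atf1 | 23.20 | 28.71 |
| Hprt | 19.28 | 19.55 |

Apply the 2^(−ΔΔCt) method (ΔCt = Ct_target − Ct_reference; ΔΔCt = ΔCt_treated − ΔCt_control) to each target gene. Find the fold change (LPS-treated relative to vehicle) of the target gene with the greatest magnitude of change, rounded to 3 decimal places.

0.026

Tgfb8: ΔΔCt = (14.56−19.55) − (19.07−19.28) = -4.99 − (-0.21) = -4.78; fold change = 2^4.78 = 27.474
Klf9: ΔΔCt = (33.51−19.55) − (30.68−19.28) = 13.96 − 11.40 = 2.56; fold change = 2^-2.56 = 0.170
Atf1: ΔΔCt = (28.71−19.55) − (23.20−19.28) = 9.16 − 3.92 = 5.24; fold change = 2^-5.24 = 0.026
Atf1 has the largest |ΔΔCt| = 5.24.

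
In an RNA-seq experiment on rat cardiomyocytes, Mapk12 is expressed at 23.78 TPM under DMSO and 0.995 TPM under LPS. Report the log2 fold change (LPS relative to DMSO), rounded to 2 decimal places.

-4.58

Fold change = 0.995 / 23.78 = 0.0418
log2(0.0418) = -4.579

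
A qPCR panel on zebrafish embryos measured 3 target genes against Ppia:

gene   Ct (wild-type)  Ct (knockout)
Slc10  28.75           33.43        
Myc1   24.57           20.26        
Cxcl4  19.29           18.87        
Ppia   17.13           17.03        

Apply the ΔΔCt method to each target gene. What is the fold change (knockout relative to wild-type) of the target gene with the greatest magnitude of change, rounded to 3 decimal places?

0.036

Slc10: ΔΔCt = (33.43−17.03) − (28.75−17.13) = 16.40 − 11.62 = 4.78; fold change = 2^-4.78 = 0.036
Myc1: ΔΔCt = (20.26−17.03) − (24.57−17.13) = 3.23 − 7.44 = -4.21; fold change = 2^4.21 = 18.507
Cxcl4: ΔΔCt = (18.87−17.03) − (19.29−17.13) = 1.84 − 2.16 = -0.32; fold change = 2^0.32 = 1.248
Slc10 has the largest |ΔΔCt| = 4.78.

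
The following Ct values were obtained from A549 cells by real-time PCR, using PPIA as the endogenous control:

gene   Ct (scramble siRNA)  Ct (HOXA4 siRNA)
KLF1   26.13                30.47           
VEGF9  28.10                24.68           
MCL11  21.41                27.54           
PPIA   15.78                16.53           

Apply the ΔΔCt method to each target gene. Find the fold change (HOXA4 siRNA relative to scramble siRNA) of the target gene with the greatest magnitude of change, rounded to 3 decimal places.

0.024

KLF1: ΔΔCt = (30.47−16.53) − (26.13−15.78) = 13.94 − 10.35 = 3.59; fold change = 2^-3.59 = 0.083
VEGF9: ΔΔCt = (24.68−16.53) − (28.10−15.78) = 8.15 − 12.32 = -4.17; fold change = 2^4.17 = 18.001
MCL11: ΔΔCt = (27.54−16.53) − (21.41−15.78) = 11.01 − 5.63 = 5.38; fold change = 2^-5.38 = 0.024
MCL11 has the largest |ΔΔCt| = 5.38.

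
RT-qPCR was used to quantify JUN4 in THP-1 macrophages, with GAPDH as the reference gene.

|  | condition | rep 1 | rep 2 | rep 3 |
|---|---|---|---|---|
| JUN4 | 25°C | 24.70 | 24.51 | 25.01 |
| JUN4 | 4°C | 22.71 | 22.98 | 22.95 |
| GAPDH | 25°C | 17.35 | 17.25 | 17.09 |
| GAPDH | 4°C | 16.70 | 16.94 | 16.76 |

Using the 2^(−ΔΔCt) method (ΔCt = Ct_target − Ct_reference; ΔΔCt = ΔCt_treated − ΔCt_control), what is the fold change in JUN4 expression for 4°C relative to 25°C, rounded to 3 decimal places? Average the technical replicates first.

2.694

Mean Ct: JUN4 25°C 24.740; JUN4 4°C 22.880; GAPDH 25°C 17.230; GAPDH 4°C 16.800
ΔCt(25°C) = 24.740 − 17.230 = 7.510
ΔCt(4°C) = 22.880 − 16.800 = 6.080
ΔΔCt = 6.080 − 7.510 = -1.430
Fold change = 2^(−(-1.430)) = 2^1.430 = 2.6945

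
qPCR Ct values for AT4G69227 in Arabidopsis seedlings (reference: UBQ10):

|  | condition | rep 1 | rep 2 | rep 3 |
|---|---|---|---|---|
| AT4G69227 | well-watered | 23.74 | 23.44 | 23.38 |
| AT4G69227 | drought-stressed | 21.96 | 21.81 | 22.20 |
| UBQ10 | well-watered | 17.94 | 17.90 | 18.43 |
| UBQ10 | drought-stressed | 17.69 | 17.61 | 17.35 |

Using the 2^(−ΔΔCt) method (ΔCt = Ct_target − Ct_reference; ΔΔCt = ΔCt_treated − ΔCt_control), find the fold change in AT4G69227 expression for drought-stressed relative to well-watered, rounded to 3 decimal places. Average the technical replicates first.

Mean Ct: AT4G69227 well-watered 23.520; AT4G69227 drought-stressed 21.990; UBQ10 well-watered 18.090; UBQ10 drought-stressed 17.550
ΔCt(well-watered) = 23.520 − 18.090 = 5.430
ΔCt(drought-stressed) = 21.990 − 17.550 = 4.440
ΔΔCt = 4.440 − 5.430 = -0.990
Fold change = 2^(−(-0.990)) = 2^0.990 = 1.9862

1.986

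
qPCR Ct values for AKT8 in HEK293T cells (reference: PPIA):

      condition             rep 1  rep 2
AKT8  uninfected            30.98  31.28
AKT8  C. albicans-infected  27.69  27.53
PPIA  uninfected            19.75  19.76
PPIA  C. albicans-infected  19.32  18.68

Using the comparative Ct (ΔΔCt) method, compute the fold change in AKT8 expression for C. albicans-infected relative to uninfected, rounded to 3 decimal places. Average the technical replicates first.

Mean Ct: AKT8 uninfected 31.130; AKT8 C. albicans-infected 27.610; PPIA uninfected 19.755; PPIA C. albicans-infected 19.000
ΔCt(uninfected) = 31.130 − 19.755 = 11.375
ΔCt(C. albicans-infected) = 27.610 − 19.000 = 8.610
ΔΔCt = 8.610 − 11.375 = -2.765
Fold change = 2^(−(-2.765)) = 2^2.765 = 6.7975

6.797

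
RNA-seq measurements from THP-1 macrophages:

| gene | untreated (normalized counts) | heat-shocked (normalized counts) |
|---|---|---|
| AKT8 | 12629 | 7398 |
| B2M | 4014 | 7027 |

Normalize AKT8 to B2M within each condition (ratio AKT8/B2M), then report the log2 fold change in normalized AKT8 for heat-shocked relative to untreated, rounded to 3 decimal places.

-1.579

AKT8/B2M (untreated) = 12629 / 4014 = 3.1462
AKT8/B2M (heat-shocked) = 7398 / 7027 = 1.0528
Fold change = 1.0528 / 3.1462 = 0.3346
log2(0.3346) = -1.5794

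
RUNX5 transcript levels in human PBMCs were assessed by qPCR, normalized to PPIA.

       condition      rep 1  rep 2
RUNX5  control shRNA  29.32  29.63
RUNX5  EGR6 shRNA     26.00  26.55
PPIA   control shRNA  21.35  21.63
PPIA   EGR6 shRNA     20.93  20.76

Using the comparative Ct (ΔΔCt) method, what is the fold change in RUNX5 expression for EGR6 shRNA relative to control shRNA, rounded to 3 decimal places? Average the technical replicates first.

5.877

Mean Ct: RUNX5 control shRNA 29.475; RUNX5 EGR6 shRNA 26.275; PPIA control shRNA 21.490; PPIA EGR6 shRNA 20.845
ΔCt(control shRNA) = 29.475 − 21.490 = 7.985
ΔCt(EGR6 shRNA) = 26.275 − 20.845 = 5.430
ΔΔCt = 5.430 − 7.985 = -2.555
Fold change = 2^(−(-2.555)) = 2^2.555 = 5.8767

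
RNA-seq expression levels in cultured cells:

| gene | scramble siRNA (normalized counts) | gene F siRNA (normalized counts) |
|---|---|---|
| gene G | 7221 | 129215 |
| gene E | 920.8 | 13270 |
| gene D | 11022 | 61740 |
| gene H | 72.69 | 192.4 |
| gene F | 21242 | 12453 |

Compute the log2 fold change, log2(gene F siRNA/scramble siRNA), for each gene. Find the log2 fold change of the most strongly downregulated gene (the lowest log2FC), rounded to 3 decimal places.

-0.770

log2(129215/7221) = 4.161  (gene G)
log2(13270/920.8) = 3.849  (gene E)
log2(61740/11022) = 2.486  (gene D)
log2(192.4/72.69) = 1.404  (gene H)
log2(12453/21242) = -0.770  (gene F)
gene F is most strongly downregulated.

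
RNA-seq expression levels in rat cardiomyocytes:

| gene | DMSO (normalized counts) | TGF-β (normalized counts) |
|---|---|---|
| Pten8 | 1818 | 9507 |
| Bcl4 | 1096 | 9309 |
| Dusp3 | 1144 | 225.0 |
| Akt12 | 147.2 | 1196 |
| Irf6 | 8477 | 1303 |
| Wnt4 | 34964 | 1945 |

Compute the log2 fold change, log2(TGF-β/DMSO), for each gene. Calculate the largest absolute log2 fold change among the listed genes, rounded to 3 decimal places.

4.168

log2(9507/1818) = 2.387  (Pten8)
log2(9309/1096) = 3.086  (Bcl4)
log2(225.0/1144) = -2.346  (Dusp3)
log2(1196/147.2) = 3.022  (Akt12)
log2(1303/8477) = -2.702  (Irf6)
log2(1945/34964) = -4.168  (Wnt4)
The largest magnitude belongs to Wnt4.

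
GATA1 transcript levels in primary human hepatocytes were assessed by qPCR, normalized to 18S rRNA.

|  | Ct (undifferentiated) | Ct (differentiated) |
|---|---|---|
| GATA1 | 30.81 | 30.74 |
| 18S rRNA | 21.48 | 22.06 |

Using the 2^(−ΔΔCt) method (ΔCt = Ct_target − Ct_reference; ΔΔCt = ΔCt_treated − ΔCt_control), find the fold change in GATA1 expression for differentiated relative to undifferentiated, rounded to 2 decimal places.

1.57

ΔCt(undifferentiated) = 30.810 − 21.480 = 9.330
ΔCt(differentiated) = 30.740 − 22.060 = 8.680
ΔΔCt = 8.680 − 9.330 = -0.650
Fold change = 2^(−(-0.650)) = 2^0.650 = 1.569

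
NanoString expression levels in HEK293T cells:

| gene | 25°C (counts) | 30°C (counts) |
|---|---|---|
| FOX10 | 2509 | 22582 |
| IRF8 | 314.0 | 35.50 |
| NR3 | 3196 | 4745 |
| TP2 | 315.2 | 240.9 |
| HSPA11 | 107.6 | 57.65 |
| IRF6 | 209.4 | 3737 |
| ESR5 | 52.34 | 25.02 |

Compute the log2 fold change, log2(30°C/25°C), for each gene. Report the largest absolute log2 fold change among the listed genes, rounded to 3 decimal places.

4.158

log2(22582/2509) = 3.170  (FOX10)
log2(35.50/314.0) = -3.145  (IRF8)
log2(4745/3196) = 0.570  (NR3)
log2(240.9/315.2) = -0.388  (TP2)
log2(57.65/107.6) = -0.900  (HSPA11)
log2(3737/209.4) = 4.158  (IRF6)
log2(25.02/52.34) = -1.065  (ESR5)
The largest magnitude belongs to IRF6.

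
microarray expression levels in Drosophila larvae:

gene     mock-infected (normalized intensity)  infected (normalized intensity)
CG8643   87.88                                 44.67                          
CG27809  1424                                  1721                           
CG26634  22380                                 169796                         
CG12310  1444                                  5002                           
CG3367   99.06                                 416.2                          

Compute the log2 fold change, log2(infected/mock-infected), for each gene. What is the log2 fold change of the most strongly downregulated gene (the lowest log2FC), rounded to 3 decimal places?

-0.976

log2(44.67/87.88) = -0.976  (CG8643)
log2(1721/1424) = 0.273  (CG27809)
log2(169796/22380) = 2.924  (CG26634)
log2(5002/1444) = 1.792  (CG12310)
log2(416.2/99.06) = 2.071  (CG3367)
CG8643 is most strongly downregulated.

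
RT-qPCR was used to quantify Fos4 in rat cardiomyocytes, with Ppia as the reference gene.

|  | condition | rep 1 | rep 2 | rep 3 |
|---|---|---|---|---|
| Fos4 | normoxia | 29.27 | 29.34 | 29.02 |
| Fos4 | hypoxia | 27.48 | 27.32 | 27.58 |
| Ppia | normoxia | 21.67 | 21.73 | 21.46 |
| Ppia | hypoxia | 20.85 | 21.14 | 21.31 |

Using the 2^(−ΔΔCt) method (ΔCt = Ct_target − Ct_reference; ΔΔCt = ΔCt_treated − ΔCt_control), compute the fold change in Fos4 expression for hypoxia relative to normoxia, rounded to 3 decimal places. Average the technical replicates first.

Mean Ct: Fos4 normoxia 29.210; Fos4 hypoxia 27.460; Ppia normoxia 21.620; Ppia hypoxia 21.100
ΔCt(normoxia) = 29.210 − 21.620 = 7.590
ΔCt(hypoxia) = 27.460 − 21.100 = 6.360
ΔΔCt = 6.360 − 7.590 = -1.230
Fold change = 2^(−(-1.230)) = 2^1.230 = 2.3457

2.346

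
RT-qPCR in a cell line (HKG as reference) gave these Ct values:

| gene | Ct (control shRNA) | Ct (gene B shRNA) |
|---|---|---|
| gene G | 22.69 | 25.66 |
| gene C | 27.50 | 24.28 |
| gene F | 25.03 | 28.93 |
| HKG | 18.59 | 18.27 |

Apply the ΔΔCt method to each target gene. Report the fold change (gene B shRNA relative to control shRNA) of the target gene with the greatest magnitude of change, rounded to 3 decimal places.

gene G: ΔΔCt = (25.66−18.27) − (22.69−18.59) = 7.39 − 4.10 = 3.29; fold change = 2^-3.29 = 0.102
gene C: ΔΔCt = (24.28−18.27) − (27.50−18.59) = 6.01 − 8.91 = -2.90; fold change = 2^2.90 = 7.464
gene F: ΔΔCt = (28.93−18.27) − (25.03−18.59) = 10.66 − 6.44 = 4.22; fold change = 2^-4.22 = 0.054
gene F has the largest |ΔΔCt| = 4.22.

0.054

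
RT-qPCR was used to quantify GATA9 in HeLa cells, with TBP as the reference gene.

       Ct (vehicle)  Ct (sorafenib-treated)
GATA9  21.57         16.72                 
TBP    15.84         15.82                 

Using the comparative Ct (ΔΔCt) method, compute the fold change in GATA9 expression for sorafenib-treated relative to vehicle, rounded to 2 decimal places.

ΔCt(vehicle) = 21.570 − 15.840 = 5.730
ΔCt(sorafenib-treated) = 16.720 − 15.820 = 0.900
ΔΔCt = 0.900 − 5.730 = -4.830
Fold change = 2^(−(-4.830)) = 2^4.830 = 28.443

28.44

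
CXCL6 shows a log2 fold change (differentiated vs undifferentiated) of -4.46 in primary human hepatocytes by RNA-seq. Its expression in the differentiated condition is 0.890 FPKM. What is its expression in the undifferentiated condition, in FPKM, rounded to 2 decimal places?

Fold change = 2^(-4.46) = 0.0454
undifferentiated expression = 0.890 / 0.0454 = 19.59

19.59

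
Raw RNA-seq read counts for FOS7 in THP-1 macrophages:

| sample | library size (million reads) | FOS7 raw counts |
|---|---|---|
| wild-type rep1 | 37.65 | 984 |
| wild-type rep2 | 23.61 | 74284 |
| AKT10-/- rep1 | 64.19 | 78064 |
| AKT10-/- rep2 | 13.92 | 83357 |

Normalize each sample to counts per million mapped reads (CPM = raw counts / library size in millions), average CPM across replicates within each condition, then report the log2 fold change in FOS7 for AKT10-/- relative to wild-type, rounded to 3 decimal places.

1.183

CPM(wild-type rep1) = 984 / 37.65 = 26.1355
CPM(wild-type rep2) = 74284 / 23.61 = 3146.2939
CPM(AKT10-/- rep1) = 78064 / 64.19 = 1216.1396
CPM(AKT10-/- rep2) = 83357 / 13.92 = 5988.2902
mean CPM(wild-type) = 1586.2147; mean CPM(AKT10-/-) = 3602.2149
Fold change = 3602.2149 / 1586.2147 = 2.27095
log2(2.27095) = 1.1833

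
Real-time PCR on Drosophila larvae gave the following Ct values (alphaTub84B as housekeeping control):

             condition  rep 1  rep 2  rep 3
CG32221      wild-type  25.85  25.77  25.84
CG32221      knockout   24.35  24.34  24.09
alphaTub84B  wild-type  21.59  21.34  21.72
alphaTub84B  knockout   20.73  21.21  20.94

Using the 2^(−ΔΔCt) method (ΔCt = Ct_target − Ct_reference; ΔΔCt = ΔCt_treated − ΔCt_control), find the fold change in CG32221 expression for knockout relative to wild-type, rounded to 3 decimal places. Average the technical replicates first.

1.959

Mean Ct: CG32221 wild-type 25.820; CG32221 knockout 24.260; alphaTub84B wild-type 21.550; alphaTub84B knockout 20.960
ΔCt(wild-type) = 25.820 − 21.550 = 4.270
ΔCt(knockout) = 24.260 − 20.960 = 3.300
ΔΔCt = 3.300 − 4.270 = -0.970
Fold change = 2^(−(-0.970)) = 2^0.970 = 1.9588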